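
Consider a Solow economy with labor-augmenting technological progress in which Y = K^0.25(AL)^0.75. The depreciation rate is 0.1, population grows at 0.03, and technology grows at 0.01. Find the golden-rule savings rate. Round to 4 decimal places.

The effective depreciation rate is n + g + δ = 0.03 + 0.01 + 0.1 = 0.14.
At the golden rule MPK = n+g+δ, and in any Cobb-Douglas steady state s = (n+g+δ)·k/y = MPK·k/y = capital's share 0.25.

s_gold = 0.2500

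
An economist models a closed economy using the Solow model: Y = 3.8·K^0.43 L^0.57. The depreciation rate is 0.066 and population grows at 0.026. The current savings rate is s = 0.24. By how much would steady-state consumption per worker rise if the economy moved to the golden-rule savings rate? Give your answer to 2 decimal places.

Break-even investment rate: n + δ = 0.026 + 0.066 = 0.092.
Current steady state (s = 0.24): k* = (0.24·3.8/0.092)^(1/0.57) ≈ 55.9412, y* = 3.8·55.9412^0.43 ≈ 21.4441, c* = (1−0.24)·21.4441 ≈ 16.2975.
Golden rule sets MPK = n+δ: 0.43·3.8·k^(0.43−1) = 0.092, so k_gold = (0.43·3.8/0.092)^(1/0.57) ≈ 155.6118.
y_gold = 3.8·155.6118^0.43 ≈ 33.2937, c_gold = y_gold − 0.092·k_gold ≈ 18.9774.
Gain: Δc = 18.9774 − 16.2975 ≈ 2.6799.

Δc ≈ 2.68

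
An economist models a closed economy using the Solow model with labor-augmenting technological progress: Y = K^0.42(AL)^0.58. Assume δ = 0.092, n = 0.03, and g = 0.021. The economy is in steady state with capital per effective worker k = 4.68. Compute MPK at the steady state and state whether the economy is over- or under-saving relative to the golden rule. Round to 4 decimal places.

under-saving; MPK ≈ 0.1716

The effective depreciation rate is n + g + δ = 0.03 + 0.021 + 0.092 = 0.143.
MPK = 0.42·k^(0.42−1) = 0.42·4.68^(-0.58) ≈ 0.1716.
MPK > 0.143, so the economy is dynamically efficient (under-saving).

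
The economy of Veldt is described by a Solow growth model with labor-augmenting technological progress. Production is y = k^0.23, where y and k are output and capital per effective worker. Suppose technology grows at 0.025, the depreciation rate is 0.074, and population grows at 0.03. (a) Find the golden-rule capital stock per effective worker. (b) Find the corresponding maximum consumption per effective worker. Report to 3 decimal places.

(a) k_gold ≈ 2.119; (b) c_gold ≈ 0.915

The effective depreciation rate is n + g + δ = 0.03 + 0.025 + 0.074 = 0.129.
At the golden rule the marginal product of capital equals n+g+δ: 0.23·k^(0.23−1) = 0.129. Solving, k_gold = (0.23/0.129)^(1/0.77) ≈ 2.1191.
y_gold = 2.1191^0.23 ≈ 1.1885; c_gold = y_gold − 0.129·k_gold ≈ 0.9152.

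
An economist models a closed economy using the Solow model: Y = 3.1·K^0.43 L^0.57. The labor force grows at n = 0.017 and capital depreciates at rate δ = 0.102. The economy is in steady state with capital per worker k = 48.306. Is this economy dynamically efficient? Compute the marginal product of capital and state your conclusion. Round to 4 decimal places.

The effective depreciation rate is n + δ = 0.017 + 0.102 = 0.119.
MPK = 0.43·3.1·k^(0.43−1) = 0.43·3.1·48.306^(-0.57) ≈ 0.1462.
MPK > 0.119, so the economy is dynamically efficient (under-saving).

dynamically efficient; MPK ≈ 0.1462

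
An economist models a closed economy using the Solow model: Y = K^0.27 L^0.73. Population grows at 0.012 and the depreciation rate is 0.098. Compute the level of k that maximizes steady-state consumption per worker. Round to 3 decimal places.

n + δ = 0.012 + 0.098 = 0.11.
Maximizing c = f(k) − (n+δ)·k gives f'(k) = n+δ, i.e. 0.27·k^(0.27−1) = 0.11, so k_gold = (0.27/0.11)^(1/0.73) ≈ 3.4214.

k_gold ≈ 3.421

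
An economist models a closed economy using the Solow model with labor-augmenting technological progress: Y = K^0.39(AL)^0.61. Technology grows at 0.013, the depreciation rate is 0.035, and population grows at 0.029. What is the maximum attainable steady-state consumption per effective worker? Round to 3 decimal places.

c_gold ≈ 1.721

n + g + δ = 0.029 + 0.013 + 0.035 = 0.077.
Golden rule sets MPK = n+g+δ: 0.39·k^(0.39−1) = 0.077, so k_gold = (0.39/0.077)^(1/0.61) ≈ 14.2902.
y_gold = 14.2902^0.39 ≈ 2.8214.
c_gold = y_gold − (n+g+δ)·k_gold = 2.8214 − 0.077·14.2902 ≈ 1.7211.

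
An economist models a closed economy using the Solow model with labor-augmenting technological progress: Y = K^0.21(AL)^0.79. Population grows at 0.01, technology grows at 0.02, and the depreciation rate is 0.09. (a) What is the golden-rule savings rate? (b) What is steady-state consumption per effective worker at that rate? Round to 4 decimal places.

(a) s_gold = 0.2100; (b) c_gold ≈ 0.9167

n + g + δ = 0.01 + 0.02 + 0.09 = 0.12.
For Cobb-Douglas, s_gold equals capital's share: s_gold = 0.21.
Maximizing c = f(k) − (n+g+δ)·k gives f'(k) = n+g+δ, i.e. 0.21·k^(0.21−1) = 0.12, so k_gold = (0.21/0.12)^(1/0.79) ≈ 2.0307.
y_gold = 2.0307^0.21 ≈ 1.1604; c_gold = (1−0.21)·y_gold ≈ 0.9167.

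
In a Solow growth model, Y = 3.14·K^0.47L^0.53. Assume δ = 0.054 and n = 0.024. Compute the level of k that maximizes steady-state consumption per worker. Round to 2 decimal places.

k_gold ≈ 256.63

The effective depreciation rate is n + δ = 0.024 + 0.054 = 0.078.
Golden rule sets MPK = n+δ: 0.47·3.14·k^(0.47−1) = 0.078, so k_gold = (0.47·3.14/0.078)^(1/0.53) ≈ 256.6300.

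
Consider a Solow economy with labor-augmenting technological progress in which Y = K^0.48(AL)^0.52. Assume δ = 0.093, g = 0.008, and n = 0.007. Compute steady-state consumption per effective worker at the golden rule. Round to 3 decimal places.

c_gold ≈ 2.061

Capital per effective worker breaks even when investment replaces (n + g + δ)·k; here n + g + δ = 0.108.
Golden rule sets MPK = n+g+δ: 0.48·k^(0.48−1) = 0.108, so k_gold = (0.48/0.108)^(1/0.52) ≈ 17.6118.
y_gold = 17.6118^0.48 ≈ 3.9626.
c_gold = y_gold − (n+g+δ)·k_gold = 3.9626 − 0.108·17.6118 ≈ 2.0606.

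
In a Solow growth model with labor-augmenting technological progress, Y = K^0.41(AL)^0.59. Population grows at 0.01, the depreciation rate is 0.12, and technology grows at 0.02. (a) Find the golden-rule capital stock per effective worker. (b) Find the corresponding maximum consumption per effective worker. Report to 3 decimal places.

(a) k_gold ≈ 5.497; (b) c_gold ≈ 1.187

Capital per effective worker breaks even when investment replaces (n + g + δ)·k; here n + g + δ = 0.15.
Maximizing c = f(k) − (n+g+δ)·k gives f'(k) = n+g+δ, i.e. 0.41·k^(0.41−1) = 0.15, so k_gold = (0.41/0.15)^(1/0.59) ≈ 5.4974.
y_gold = 5.4974^0.41 ≈ 2.0112; c_gold = y_gold − 0.15·k_gold ≈ 1.1866.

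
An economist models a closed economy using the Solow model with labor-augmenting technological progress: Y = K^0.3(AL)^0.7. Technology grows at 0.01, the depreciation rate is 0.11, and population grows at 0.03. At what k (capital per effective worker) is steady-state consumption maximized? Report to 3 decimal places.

k_gold ≈ 2.692

Capital per effective worker breaks even when investment replaces (n + g + δ)·k; here n + g + δ = 0.15.
Setting f'(k) = n+g+δ gives 0.3·k^(0.3−1) = 0.15, hence k_gold = (0.3/0.15)^(1/0.7) ≈ 2.6918.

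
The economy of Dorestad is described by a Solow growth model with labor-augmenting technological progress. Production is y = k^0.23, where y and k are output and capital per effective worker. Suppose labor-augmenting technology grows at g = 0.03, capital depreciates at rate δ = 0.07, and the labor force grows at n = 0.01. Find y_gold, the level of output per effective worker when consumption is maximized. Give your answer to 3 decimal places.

n + g + δ = 0.01 + 0.03 + 0.07 = 0.11.
At the golden rule the marginal product of capital equals n+g+δ: 0.23·k^(0.23−1) = 0.11. Solving, k_gold = (0.23/0.11)^(1/0.77) ≈ 2.6063.
Output: y_gold = k_gold^0.23 = 2.6063^0.23 ≈ 1.2465.

y_gold ≈ 1.246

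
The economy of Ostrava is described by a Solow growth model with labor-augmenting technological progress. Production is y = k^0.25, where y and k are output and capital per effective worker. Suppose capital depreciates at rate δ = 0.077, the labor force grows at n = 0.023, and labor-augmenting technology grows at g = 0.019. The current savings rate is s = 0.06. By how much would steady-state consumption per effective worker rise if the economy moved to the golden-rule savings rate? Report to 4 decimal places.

Break-even investment rate: n + g + δ = 0.023 + 0.019 + 0.077 = 0.119.
Current steady state (s = 0.06): k* = (0.06/0.119)^(1/0.75) ≈ 0.4013, y* = 0.4013^0.25 ≈ 0.7959, c* = (1−0.06)·0.7959 ≈ 0.7482.
Setting f'(k) = n+g+δ gives 0.25·k^(0.25−1) = 0.119, hence k_gold = (0.25/0.119)^(1/0.75) ≈ 2.6907.
y_gold = 2.6907^0.25 ≈ 1.2807, c_gold = y_gold − 0.119·k_gold ≈ 0.9606.
Gain: Δc = 0.9606 − 0.7482 ≈ 0.2124.

Δc ≈ 0.2124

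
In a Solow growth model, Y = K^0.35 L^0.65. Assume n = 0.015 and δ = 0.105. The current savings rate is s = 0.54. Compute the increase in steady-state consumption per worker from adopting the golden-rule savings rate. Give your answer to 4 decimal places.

Break-even investment rate: n + δ = 0.015 + 0.105 = 0.12.
Current steady state (s = 0.54): k* = (0.54/0.12)^(1/0.65) ≈ 10.1145, y* = 10.1145^0.35 ≈ 2.2477, c* = (1−0.54)·2.2477 ≈ 1.0339.
Setting f'(k) = n+δ gives 0.35·k^(0.35−1) = 0.12, hence k_gold = (0.35/0.12)^(1/0.65) ≈ 5.1905.
y_gold = 5.1905^0.35 ≈ 1.7796, c_gold = y_gold − 0.12·k_gold ≈ 1.1567.
Gain: Δc = 1.1567 − 1.0339 ≈ 0.1228.

Δc ≈ 0.1228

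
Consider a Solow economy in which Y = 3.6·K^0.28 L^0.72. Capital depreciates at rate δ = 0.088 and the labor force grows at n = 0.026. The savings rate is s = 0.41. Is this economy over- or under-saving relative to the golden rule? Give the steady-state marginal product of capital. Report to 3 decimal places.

over-saving; MPK ≈ 0.078

n + δ = 0.026 + 0.088 = 0.114.
Steady-state k*: s·A·k^0.28 = 0.114·k gives k* = (0.41·3.6/0.114)^(1/0.72) ≈ 35.0507.
MPK = 0.28·3.6·35.0507^(-0.72) ≈ 0.0779.
MPK < n+δ = 0.114, so the economy is dynamically inefficient (over-saving).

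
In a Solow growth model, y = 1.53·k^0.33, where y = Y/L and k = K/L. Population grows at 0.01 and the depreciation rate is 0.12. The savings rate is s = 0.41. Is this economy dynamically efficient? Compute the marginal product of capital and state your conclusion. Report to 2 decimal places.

Break-even investment rate: n + δ = 0.01 + 0.12 = 0.13.
Steady-state k*: s·A·k^0.33 = 0.13·k gives k* = (0.41·1.53/0.13)^(1/0.67) ≈ 10.4760.
MPK = 0.33·1.53·10.4760^(-0.67) ≈ 0.1046.
MPK < n+δ = 0.13, so the economy is dynamically inefficient (over-saving).

dynamically inefficient; MPK ≈ 0.10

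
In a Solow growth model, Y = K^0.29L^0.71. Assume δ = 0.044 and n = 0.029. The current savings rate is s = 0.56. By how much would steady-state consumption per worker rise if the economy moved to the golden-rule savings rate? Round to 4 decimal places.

Break-even investment rate: n + δ = 0.029 + 0.044 = 0.073.
Current steady state (s = 0.56): k* = (0.56/0.073)^(1/0.71) ≈ 17.6315, y* = 17.6315^0.29 ≈ 2.2984, c* = (1−0.56)·2.2984 ≈ 1.0113.
Golden rule sets MPK = n+δ: 0.29·k^(0.29−1) = 0.073, so k_gold = (0.29/0.073)^(1/0.71) ≈ 6.9786.
y_gold = 6.9786^0.29 ≈ 1.7567, c_gold = y_gold − 0.073·k_gold ≈ 1.2472.
Gain: Δc = 1.2472 − 1.0113 ≈ 0.2360.

Δc ≈ 0.2360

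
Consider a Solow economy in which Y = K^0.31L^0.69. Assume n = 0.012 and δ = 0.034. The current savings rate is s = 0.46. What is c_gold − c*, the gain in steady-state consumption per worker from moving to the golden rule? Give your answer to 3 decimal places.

Δc ≈ 0.107

The effective depreciation rate is n + δ = 0.012 + 0.034 = 0.046.
Current steady state (s = 0.46): k* = (0.46/0.046)^(1/0.69) ≈ 28.1368, y* = 28.1368^0.31 ≈ 2.8137, c* = (1−0.46)·2.8137 ≈ 1.5194.
Setting f'(k) = n+δ gives 0.31·k^(0.31−1) = 0.046, hence k_gold = (0.31/0.046)^(1/0.69) ≈ 15.8809.
y_gold = 15.8809^0.31 ≈ 2.3565, c_gold = y_gold − 0.046·k_gold ≈ 1.6260.
Gain: Δc = 1.6260 − 1.5194 ≈ 0.1066.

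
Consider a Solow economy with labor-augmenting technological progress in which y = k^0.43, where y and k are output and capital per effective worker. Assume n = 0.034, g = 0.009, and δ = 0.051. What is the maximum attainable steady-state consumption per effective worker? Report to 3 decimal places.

c_gold ≈ 1.795

n + g + δ = 0.034 + 0.009 + 0.051 = 0.094.
Setting f'(k) = n+g+δ gives 0.43·k^(0.43−1) = 0.094, hence k_gold = (0.43/0.094)^(1/0.57) ≈ 14.4043.
y_gold = 14.4043^0.43 ≈ 3.1488.
c_gold = y_gold − (n+g+δ)·k_gold = 3.1488 − 0.094·14.4043 ≈ 1.7948.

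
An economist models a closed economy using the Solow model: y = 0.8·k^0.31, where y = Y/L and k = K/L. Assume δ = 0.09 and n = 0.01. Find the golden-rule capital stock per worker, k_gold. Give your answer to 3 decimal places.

k_gold ≈ 3.730

The effective depreciation rate is n + δ = 0.01 + 0.09 = 0.1.
Maximizing c = f(k) − (n+δ)·k gives f'(k) = n+δ, i.e. 0.31·0.8·k^(0.31−1) = 0.1, so k_gold = (0.31·0.8/0.1)^(1/0.69) ≈ 3.7297.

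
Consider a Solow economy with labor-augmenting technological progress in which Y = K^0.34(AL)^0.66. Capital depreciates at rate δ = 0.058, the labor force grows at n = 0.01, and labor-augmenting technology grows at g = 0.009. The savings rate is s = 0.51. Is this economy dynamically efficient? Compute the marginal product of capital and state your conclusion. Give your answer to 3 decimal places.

The effective depreciation rate is n + g + δ = 0.01 + 0.009 + 0.058 = 0.077.
Steady-state k*: s·k^0.34 = 0.077·k gives k* = (0.51/0.077)^(1/0.66) ≈ 17.5412.
MPK = 0.34·17.5412^(-0.66) ≈ 0.0513.
MPK < n+g+δ = 0.077, so the economy is dynamically inefficient (over-saving).

dynamically inefficient; MPK ≈ 0.051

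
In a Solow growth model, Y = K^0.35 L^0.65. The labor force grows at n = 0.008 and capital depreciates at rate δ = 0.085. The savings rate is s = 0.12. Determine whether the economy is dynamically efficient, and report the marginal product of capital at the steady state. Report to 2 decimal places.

dynamically efficient; MPK ≈ 0.27

Capital per worker breaks even when investment replaces (n + δ)·k; here n + δ = 0.093.
Steady-state k*: s·k^0.35 = 0.093·k gives k* = (0.12/0.093)^(1/0.65) ≈ 1.4801.
MPK = 0.35·1.4801^(-0.65) ≈ 0.2712.
MPK > n+δ = 0.093, so the economy is dynamically efficient (under-saving).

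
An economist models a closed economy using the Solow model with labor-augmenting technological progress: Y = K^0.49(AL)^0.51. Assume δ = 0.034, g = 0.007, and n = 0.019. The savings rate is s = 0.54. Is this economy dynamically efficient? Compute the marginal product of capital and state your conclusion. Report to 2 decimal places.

Capital per effective worker breaks even when investment replaces (n + g + δ)·k; here n + g + δ = 0.06.
Steady-state k*: s·k^0.49 = 0.06·k gives k* = (0.54/0.06)^(1/0.51) ≈ 74.3128.
MPK = 0.49·74.3128^(-0.51) ≈ 0.0544.
MPK < n+g+δ = 0.06, so the economy is dynamically inefficient (over-saving).

dynamically inefficient; MPK ≈ 0.05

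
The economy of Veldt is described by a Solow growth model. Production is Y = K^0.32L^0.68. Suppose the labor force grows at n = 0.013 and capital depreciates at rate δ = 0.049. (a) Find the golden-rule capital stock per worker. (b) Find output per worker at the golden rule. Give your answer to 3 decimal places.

(a) k_gold ≈ 11.173; (b) y_gold ≈ 2.165

Capital per worker breaks even when investment replaces (n + δ)·k; here n + δ = 0.062.
Golden rule sets MPK = n+δ: 0.32·k^(0.32−1) = 0.062, so k_gold = (0.32/0.062)^(1/0.68) ≈ 11.1731.
y_gold = 11.1731^0.32 ≈ 2.1648.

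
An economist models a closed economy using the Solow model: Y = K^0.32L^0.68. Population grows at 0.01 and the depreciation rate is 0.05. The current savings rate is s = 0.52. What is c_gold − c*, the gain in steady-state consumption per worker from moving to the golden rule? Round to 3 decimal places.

Break-even investment rate: n + δ = 0.01 + 0.05 = 0.06.
Current steady state (s = 0.52): k* = (0.52/0.06)^(1/0.68) ≈ 23.9439, y* = 23.9439^0.32 ≈ 2.7628, c* = (1−0.52)·2.7628 ≈ 1.3261.
Setting f'(k) = n+δ gives 0.32·k^(0.32−1) = 0.06, hence k_gold = (0.32/0.06)^(1/0.68) ≈ 11.7251.
y_gold = 11.7251^0.32 ≈ 2.1985, c_gold = y_gold − 0.06·k_gold ≈ 1.4949.
Gain: Δc = 1.4949 − 1.3261 ≈ 0.1688.

Δc ≈ 0.169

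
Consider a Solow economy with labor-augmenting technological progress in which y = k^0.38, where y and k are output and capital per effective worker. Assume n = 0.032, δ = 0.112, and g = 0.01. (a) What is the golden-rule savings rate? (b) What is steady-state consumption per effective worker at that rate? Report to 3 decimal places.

Capital per effective worker breaks even when investment replaces (n + g + δ)·k; here n + g + δ = 0.154.
For Cobb-Douglas, s_gold equals capital's share: s_gold = 0.38.
Golden rule sets MPK = n+g+δ: 0.38·k^(0.38−1) = 0.154, so k_gold = (0.38/0.154)^(1/0.62) ≈ 4.2922.
y_gold = 4.2922^0.38 ≈ 1.7395; c_gold = (1−0.38)·y_gold ≈ 1.0785.

(a) s_gold = 0.380; (b) c_gold ≈ 1.078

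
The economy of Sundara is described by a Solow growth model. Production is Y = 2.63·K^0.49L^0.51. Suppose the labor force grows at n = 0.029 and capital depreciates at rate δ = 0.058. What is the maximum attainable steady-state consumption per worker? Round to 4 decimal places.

Break-even investment rate: n + δ = 0.029 + 0.058 = 0.087.
Setting f'(k) = n+δ gives 0.49·2.63·k^(0.49−1) = 0.087, hence k_gold = (0.49·2.63/0.087)^(1/0.51) ≈ 197.4049.
y_gold = 2.63·197.4049^0.49 ≈ 35.0494.
c_gold = y_gold − (n+δ)·k_gold = 35.0494 − 0.087·197.4049 ≈ 17.8752.

c_gold ≈ 17.8752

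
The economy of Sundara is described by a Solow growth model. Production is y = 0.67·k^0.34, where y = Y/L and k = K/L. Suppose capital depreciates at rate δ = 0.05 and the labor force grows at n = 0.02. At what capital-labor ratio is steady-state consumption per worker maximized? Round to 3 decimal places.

k_gold ≈ 5.977

The effective depreciation rate is n + δ = 0.02 + 0.05 = 0.07.
At the golden rule the marginal product of capital equals n+δ: 0.34·0.67·k^(0.34−1) = 0.07. Solving, k_gold = (0.34·0.67/0.07)^(1/0.66) ≈ 5.9765.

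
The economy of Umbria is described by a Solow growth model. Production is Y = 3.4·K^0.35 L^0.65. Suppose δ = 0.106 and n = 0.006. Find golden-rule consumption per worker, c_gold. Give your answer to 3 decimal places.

n + δ = 0.006 + 0.106 = 0.112.
Maximizing c = f(k) − (n+δ)·k gives f'(k) = n+δ, i.e. 0.35·3.4·k^(0.35−1) = 0.112, so k_gold = (0.35·3.4/0.112)^(1/0.65) ≈ 37.9287.
y_gold = 3.4·37.9287^0.35 ≈ 12.1372.
c_gold = y_gold − (n+δ)·k_gold = 12.1372 − 0.112·37.9287 ≈ 7.8892.

c_gold ≈ 7.889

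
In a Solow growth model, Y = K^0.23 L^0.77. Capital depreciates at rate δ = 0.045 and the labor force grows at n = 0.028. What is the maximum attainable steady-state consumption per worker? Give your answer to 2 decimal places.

Break-even investment rate: n + δ = 0.028 + 0.045 = 0.073.
Golden rule sets MPK = n+δ: 0.23·k^(0.23−1) = 0.073, so k_gold = (0.23/0.073)^(1/0.77) ≈ 4.4389.
y_gold = 4.4389^0.23 ≈ 1.4089.
c_gold = y_gold − (n+δ)·k_gold = 1.4089 − 0.073·4.4389 ≈ 1.0848.

c_gold ≈ 1.08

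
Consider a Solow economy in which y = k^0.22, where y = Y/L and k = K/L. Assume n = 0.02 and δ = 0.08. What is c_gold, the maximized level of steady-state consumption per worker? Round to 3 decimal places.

The effective depreciation rate is n + δ = 0.02 + 0.08 = 0.1.
Setting f'(k) = n+δ gives 0.22·k^(0.22−1) = 0.1, hence k_gold = (0.22/0.1)^(1/0.78) ≈ 2.7479.
y_gold = 2.7479^0.22 ≈ 1.2491.
c_gold = y_gold − (n+δ)·k_gold = 1.2491 − 0.1·2.7479 ≈ 0.9743.

c_gold ≈ 0.974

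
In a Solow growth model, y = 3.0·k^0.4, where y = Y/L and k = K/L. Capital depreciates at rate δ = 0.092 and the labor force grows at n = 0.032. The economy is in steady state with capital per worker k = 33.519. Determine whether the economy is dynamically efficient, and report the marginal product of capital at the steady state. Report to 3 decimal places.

The effective depreciation rate is n + δ = 0.032 + 0.092 = 0.124.
MPK = 0.4·3.0·k^(0.4−1) = 0.4·3.0·33.519^(-0.6) ≈ 0.1459.
MPK > 0.124, so the economy is dynamically efficient (under-saving).

dynamically efficient; MPK ≈ 0.146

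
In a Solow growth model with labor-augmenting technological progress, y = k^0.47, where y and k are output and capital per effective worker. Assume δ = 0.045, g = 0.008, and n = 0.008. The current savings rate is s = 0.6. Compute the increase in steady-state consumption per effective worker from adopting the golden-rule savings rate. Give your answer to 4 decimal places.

Δc ≈ 0.2035

n + g + δ = 0.008 + 0.008 + 0.045 = 0.061.
Current steady state (s = 0.6): k* = (0.6/0.061)^(1/0.53) ≈ 74.6875, y* = 74.6875^0.47 ≈ 7.5932, c* = (1−0.6)·7.5932 ≈ 3.0373.
Maximizing c = f(k) − (n+g+δ)·k gives f'(k) = n+g+δ, i.e. 0.47·k^(0.47−1) = 0.061, so k_gold = (0.47/0.061)^(1/0.53) ≈ 47.1137.
y_gold = 47.1137^0.47 ≈ 6.1148, c_gold = y_gold − 0.061·k_gold ≈ 3.2408.
Gain: Δc = 3.2408 − 3.0373 ≈ 0.2035.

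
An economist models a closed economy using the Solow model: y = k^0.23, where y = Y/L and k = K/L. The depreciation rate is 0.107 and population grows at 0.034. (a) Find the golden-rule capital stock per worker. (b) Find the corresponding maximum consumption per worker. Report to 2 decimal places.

(a) k_gold ≈ 1.89; (b) c_gold ≈ 0.89

Break-even investment rate: n + δ = 0.034 + 0.107 = 0.141.
Maximizing c = f(k) − (n+δ)·k gives f'(k) = n+δ, i.e. 0.23·k^(0.23−1) = 0.141, so k_gold = (0.23/0.141)^(1/0.77) ≈ 1.8879.
y_gold = 1.8879^0.23 ≈ 1.1574; c_gold = y_gold − 0.141·k_gold ≈ 0.8912.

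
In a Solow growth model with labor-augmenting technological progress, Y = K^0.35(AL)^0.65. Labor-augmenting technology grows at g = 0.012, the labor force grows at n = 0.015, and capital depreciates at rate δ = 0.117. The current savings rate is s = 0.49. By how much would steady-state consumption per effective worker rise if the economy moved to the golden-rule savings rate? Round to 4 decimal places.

n + g + δ = 0.015 + 0.012 + 0.117 = 0.144.
Current steady state (s = 0.49): k* = (0.49/0.144)^(1/0.65) ≈ 6.5797, y* = 6.5797^0.35 ≈ 1.9336, c* = (1−0.49)·1.9336 ≈ 0.9861.
Setting f'(k) = n+g+δ gives 0.35·k^(0.35−1) = 0.144, hence k_gold = (0.35/0.144)^(1/0.65) ≈ 3.9210.
y_gold = 3.9210^0.35 ≈ 1.6132, c_gold = y_gold − 0.144·k_gold ≈ 1.0486.
Gain: Δc = 1.0486 − 0.9861 ≈ 0.0624.

Δc ≈ 0.0624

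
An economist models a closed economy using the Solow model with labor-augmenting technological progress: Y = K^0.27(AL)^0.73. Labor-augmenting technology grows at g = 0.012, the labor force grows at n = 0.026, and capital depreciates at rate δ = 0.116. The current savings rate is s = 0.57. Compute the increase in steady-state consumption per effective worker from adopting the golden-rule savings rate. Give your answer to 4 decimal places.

The effective depreciation rate is n + g + δ = 0.026 + 0.012 + 0.116 = 0.154.
Current steady state (s = 0.57): k* = (0.57/0.154)^(1/0.73) ≈ 6.0058, y* = 6.0058^0.27 ≈ 1.6226, c* = (1−0.57)·1.6226 ≈ 0.6977.
Maximizing c = f(k) − (n+g+δ)·k gives f'(k) = n+g+δ, i.e. 0.27·k^(0.27−1) = 0.154, so k_gold = (0.27/0.154)^(1/0.73) ≈ 2.1579.
y_gold = 2.1579^0.27 ≈ 1.2308, c_gold = y_gold − 0.154·k_gold ≈ 0.8985.
Gain: Δc = 0.8985 − 0.6977 ≈ 0.2008.

Δc ≈ 0.2008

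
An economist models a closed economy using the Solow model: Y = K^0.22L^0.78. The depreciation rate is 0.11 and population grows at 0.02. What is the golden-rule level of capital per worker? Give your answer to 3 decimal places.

k_gold ≈ 1.963

Capital per worker breaks even when investment replaces (n + δ)·k; here n + δ = 0.13.
Maximizing c = f(k) − (n+δ)·k gives f'(k) = n+δ, i.e. 0.22·k^(0.22−1) = 0.13, so k_gold = (0.22/0.13)^(1/0.78) ≈ 1.9630.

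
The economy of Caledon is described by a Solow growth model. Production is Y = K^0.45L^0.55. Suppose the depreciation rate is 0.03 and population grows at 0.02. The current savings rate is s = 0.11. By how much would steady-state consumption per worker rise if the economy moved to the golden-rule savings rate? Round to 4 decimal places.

Δc ≈ 1.6233

n + δ = 0.02 + 0.03 = 0.05.
Current steady state (s = 0.11): k* = (0.11/0.05)^(1/0.55) ≈ 4.1936, y* = 4.1936^0.45 ≈ 1.9062, c* = (1−0.11)·1.9062 ≈ 1.6965.
Maximizing c = f(k) − (n+δ)·k gives f'(k) = n+δ, i.e. 0.45·k^(0.45−1) = 0.05, so k_gold = (0.45/0.05)^(1/0.55) ≈ 54.3233.
y_gold = 54.3233^0.45 ≈ 6.0359, c_gold = y_gold − 0.05·k_gold ≈ 3.3198.
Gain: Δc = 3.3198 − 1.6965 ≈ 1.6233.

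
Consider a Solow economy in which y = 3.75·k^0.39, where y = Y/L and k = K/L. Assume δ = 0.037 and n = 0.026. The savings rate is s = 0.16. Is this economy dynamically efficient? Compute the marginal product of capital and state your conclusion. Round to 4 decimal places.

Capital per worker breaks even when investment replaces (n + δ)·k; here n + δ = 0.063.
Steady-state k*: s·A·k^0.39 = 0.063·k gives k* = (0.16·3.75/0.063)^(1/0.61) ≈ 40.2353.
MPK = 0.39·3.75·40.2353^(-0.61) ≈ 0.1536.
MPK > n+δ = 0.063, so the economy is dynamically efficient (under-saving).

dynamically efficient; MPK ≈ 0.1536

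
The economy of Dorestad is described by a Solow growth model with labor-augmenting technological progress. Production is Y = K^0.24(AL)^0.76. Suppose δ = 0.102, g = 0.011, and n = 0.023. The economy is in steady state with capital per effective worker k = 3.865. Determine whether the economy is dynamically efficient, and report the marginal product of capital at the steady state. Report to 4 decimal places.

dynamically inefficient; MPK ≈ 0.0859

The effective depreciation rate is n + g + δ = 0.023 + 0.011 + 0.102 = 0.136.
MPK = 0.24·k^(0.24−1) = 0.24·3.865^(-0.76) ≈ 0.0859.
MPK < 0.136, so the economy is dynamically inefficient (over-saving).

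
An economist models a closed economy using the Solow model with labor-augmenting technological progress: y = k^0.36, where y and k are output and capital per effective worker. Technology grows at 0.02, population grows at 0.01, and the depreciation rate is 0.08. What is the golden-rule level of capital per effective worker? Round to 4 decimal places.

k_gold ≈ 6.3760

Break-even investment rate: n + g + δ = 0.01 + 0.02 + 0.08 = 0.11.
Golden rule sets MPK = n+g+δ: 0.36·k^(0.36−1) = 0.11, so k_gold = (0.36/0.11)^(1/0.64) ≈ 6.3760.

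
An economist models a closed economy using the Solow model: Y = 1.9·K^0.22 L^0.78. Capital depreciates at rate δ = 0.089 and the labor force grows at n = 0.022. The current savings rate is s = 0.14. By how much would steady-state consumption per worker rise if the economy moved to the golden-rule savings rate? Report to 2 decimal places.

Δc ≈ 0.06

Break-even investment rate: n + δ = 0.022 + 0.089 = 0.111.
Current steady state (s = 0.14): k* = (0.14·1.9/0.111)^(1/0.78) ≈ 3.0663, y* = 1.9·3.0663^0.22 ≈ 2.4311, c* = (1−0.14)·2.4311 ≈ 2.0908.
Golden rule sets MPK = n+δ: 0.22·1.9·k^(0.22−1) = 0.111, so k_gold = (0.22·1.9/0.111)^(1/0.78) ≈ 5.4736.
y_gold = 1.9·5.4736^0.22 ≈ 2.7617, c_gold = y_gold − 0.111·k_gold ≈ 2.1541.
Gain: Δc = 2.1541 − 2.0908 ≈ 0.0633.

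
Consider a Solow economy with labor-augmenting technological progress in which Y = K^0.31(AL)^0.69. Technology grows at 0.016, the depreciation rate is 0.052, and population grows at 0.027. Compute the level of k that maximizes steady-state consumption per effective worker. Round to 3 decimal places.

k_gold ≈ 5.551

Break-even investment rate: n + g + δ = 0.027 + 0.016 + 0.052 = 0.095.
Golden rule sets MPK = n+g+δ: 0.31·k^(0.31−1) = 0.095, so k_gold = (0.31/0.095)^(1/0.69) ≈ 5.5514.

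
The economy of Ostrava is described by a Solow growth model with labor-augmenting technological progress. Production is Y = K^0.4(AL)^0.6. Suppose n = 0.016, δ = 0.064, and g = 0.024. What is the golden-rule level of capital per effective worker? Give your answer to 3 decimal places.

n + g + δ = 0.016 + 0.024 + 0.064 = 0.104.
At the golden rule the marginal product of capital equals n+g+δ: 0.4·k^(0.4−1) = 0.104. Solving, k_gold = (0.4/0.104)^(1/0.6) ≈ 9.4416.

k_gold ≈ 9.442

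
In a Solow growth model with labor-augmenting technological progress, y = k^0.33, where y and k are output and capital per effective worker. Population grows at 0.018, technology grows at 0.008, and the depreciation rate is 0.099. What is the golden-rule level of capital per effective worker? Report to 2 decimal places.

k_gold ≈ 4.26

Capital per effective worker breaks even when investment replaces (n + g + δ)·k; here n + g + δ = 0.125.
Golden rule sets MPK = n+g+δ: 0.33·k^(0.33−1) = 0.125, so k_gold = (0.33/0.125)^(1/0.67) ≈ 4.2585.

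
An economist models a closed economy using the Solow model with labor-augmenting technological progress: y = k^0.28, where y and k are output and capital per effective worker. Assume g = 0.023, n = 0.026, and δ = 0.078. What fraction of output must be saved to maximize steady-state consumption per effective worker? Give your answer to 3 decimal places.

Break-even investment rate: n + g + δ = 0.026 + 0.023 + 0.078 = 0.127.
At the golden rule MPK = n+g+δ, and in any Cobb-Douglas steady state s = (n+g+δ)·k/y = MPK·k/y = capital's share 0.28.

s_gold = 0.280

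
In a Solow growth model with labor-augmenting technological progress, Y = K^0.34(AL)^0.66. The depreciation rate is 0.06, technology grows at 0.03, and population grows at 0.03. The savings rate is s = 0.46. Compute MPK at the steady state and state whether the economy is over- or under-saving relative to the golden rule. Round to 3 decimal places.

over-saving; MPK ≈ 0.089

The effective depreciation rate is n + g + δ = 0.03 + 0.03 + 0.06 = 0.12.
Steady-state k*: s·k^0.34 = 0.12·k gives k* = (0.46/0.12)^(1/0.66) ≈ 7.6596.
MPK = 0.34·7.6596^(-0.66) ≈ 0.0887.
MPK < n+g+δ = 0.12, so the economy is dynamically inefficient (over-saving).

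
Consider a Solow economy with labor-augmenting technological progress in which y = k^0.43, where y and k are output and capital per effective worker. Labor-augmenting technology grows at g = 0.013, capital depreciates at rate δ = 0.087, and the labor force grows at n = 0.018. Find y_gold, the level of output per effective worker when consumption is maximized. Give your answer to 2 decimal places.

y_gold ≈ 2.65

n + g + δ = 0.018 + 0.013 + 0.087 = 0.118.
Golden rule sets MPK = n+g+δ: 0.43·k^(0.43−1) = 0.118, so k_gold = (0.43/0.118)^(1/0.57) ≈ 9.6658.
Output: y_gold = k_gold^0.43 = 9.6658^0.43 ≈ 2.6525.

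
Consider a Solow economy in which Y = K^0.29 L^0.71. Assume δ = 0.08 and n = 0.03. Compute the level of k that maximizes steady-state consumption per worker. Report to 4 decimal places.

k_gold ≈ 3.9171

Capital per worker breaks even when investment replaces (n + δ)·k; here n + δ = 0.11.
At the golden rule the marginal product of capital equals n+δ: 0.29·k^(0.29−1) = 0.11. Solving, k_gold = (0.29/0.11)^(1/0.71) ≈ 3.9171.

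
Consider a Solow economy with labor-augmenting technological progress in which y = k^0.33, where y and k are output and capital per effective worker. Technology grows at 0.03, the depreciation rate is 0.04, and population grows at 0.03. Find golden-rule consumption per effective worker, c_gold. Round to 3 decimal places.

c_gold ≈ 1.206

Capital per effective worker breaks even when investment replaces (n + g + δ)·k; here n + g + δ = 0.1.
At the golden rule the marginal product of capital equals n+g+δ: 0.33·k^(0.33−1) = 0.1. Solving, k_gold = (0.33/0.1)^(1/0.67) ≈ 5.9416.
y_gold = 5.9416^0.33 ≈ 1.8005.
c_gold = y_gold − (n+g+δ)·k_gold = 1.8005 − 0.1·5.9416 ≈ 1.2063.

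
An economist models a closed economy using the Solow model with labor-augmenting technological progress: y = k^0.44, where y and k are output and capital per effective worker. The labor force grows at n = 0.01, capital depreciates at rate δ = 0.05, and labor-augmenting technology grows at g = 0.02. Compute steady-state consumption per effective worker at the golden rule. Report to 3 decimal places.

c_gold ≈ 2.137

Break-even investment rate: n + g + δ = 0.01 + 0.02 + 0.05 = 0.08.
At the golden rule the marginal product of capital equals n+g+δ: 0.44·k^(0.44−1) = 0.08. Solving, k_gold = (0.44/0.08)^(1/0.56) ≈ 20.9931.
y_gold = 20.9931^0.44 ≈ 3.8169.
c_gold = y_gold − (n+g+δ)·k_gold = 3.8169 − 0.08·20.9931 ≈ 2.1375.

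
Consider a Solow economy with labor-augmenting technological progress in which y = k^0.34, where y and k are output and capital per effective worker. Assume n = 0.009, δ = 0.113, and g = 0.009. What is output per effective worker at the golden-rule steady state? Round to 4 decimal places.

Capital per effective worker breaks even when investment replaces (n + g + δ)·k; here n + g + δ = 0.131.
Maximizing c = f(k) − (n+g+δ)·k gives f'(k) = n+g+δ, i.e. 0.34·k^(0.34−1) = 0.131, so k_gold = (0.34/0.131)^(1/0.66) ≈ 4.2422.
Output: y_gold = k_gold^0.34 = 4.2422^0.34 ≈ 1.6345.

y_gold ≈ 1.6345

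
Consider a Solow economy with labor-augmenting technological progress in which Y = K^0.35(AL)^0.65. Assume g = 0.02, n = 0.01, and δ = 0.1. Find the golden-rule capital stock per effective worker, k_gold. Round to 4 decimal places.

k_gold ≈ 4.5891

The effective depreciation rate is n + g + δ = 0.01 + 0.02 + 0.1 = 0.13.
Setting f'(k) = n+g+δ gives 0.35·k^(0.35−1) = 0.13, hence k_gold = (0.35/0.13)^(1/0.65) ≈ 4.5891.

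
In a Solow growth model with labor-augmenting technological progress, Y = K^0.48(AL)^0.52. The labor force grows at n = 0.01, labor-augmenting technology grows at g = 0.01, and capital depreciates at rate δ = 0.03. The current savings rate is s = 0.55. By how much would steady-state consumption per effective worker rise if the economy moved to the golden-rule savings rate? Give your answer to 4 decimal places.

Δc ≈ 0.0786

The effective depreciation rate is n + g + δ = 0.01 + 0.01 + 0.03 = 0.05.
Current steady state (s = 0.55): k* = (0.55/0.05)^(1/0.52) ≈ 100.6186, y* = 100.6186^0.48 ≈ 9.1471, c* = (1−0.55)·9.1471 ≈ 4.1162.
Golden rule sets MPK = n+g+δ: 0.48·k^(0.48−1) = 0.05, so k_gold = (0.48/0.05)^(1/0.52) ≈ 77.4432.
y_gold = 77.4432^0.48 ≈ 8.0670, c_gold = y_gold − 0.05·k_gold ≈ 4.1948.
Gain: Δc = 4.1948 − 4.1162 ≈ 0.0786.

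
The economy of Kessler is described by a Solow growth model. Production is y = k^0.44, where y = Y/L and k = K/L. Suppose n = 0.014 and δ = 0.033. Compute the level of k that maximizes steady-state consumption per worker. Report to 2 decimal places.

Capital per worker breaks even when investment replaces (n + δ)·k; here n + δ = 0.047.
At the golden rule the marginal product of capital equals n+δ: 0.44·k^(0.44−1) = 0.047. Solving, k_gold = (0.44/0.047)^(1/0.56) ≈ 54.2703.

k_gold ≈ 54.27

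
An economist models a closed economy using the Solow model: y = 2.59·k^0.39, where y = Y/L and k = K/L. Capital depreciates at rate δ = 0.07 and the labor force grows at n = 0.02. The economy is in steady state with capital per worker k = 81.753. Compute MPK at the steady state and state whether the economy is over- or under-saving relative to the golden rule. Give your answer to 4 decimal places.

over-saving; MPK ≈ 0.0688

Break-even investment rate: n + δ = 0.02 + 0.07 = 0.09.
MPK = 0.39·2.59·k^(0.39−1) = 0.39·2.59·81.753^(-0.61) ≈ 0.0688.
MPK < 0.09, so the economy is dynamically inefficient (over-saving).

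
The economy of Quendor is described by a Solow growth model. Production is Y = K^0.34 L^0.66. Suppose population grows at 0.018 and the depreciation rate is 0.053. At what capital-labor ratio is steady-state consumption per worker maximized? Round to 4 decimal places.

Capital per worker breaks even when investment replaces (n + δ)·k; here n + δ = 0.071.
At the golden rule the marginal product of capital equals n+δ: 0.34·k^(0.34−1) = 0.071. Solving, k_gold = (0.34/0.071)^(1/0.66) ≈ 10.7309.

k_gold ≈ 10.7309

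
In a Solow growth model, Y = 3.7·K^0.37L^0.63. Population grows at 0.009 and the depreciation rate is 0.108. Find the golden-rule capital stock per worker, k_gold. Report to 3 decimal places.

k_gold ≈ 49.612

Break-even investment rate: n + δ = 0.009 + 0.108 = 0.117.
Setting f'(k) = n+δ gives 0.37·3.7·k^(0.37−1) = 0.117, hence k_gold = (0.37·3.7/0.117)^(1/0.63) ≈ 49.6116.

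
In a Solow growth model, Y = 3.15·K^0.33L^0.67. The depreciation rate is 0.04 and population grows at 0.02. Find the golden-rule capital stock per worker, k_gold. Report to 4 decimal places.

k_gold ≈ 70.5937

Break-even investment rate: n + δ = 0.02 + 0.04 = 0.06.
Maximizing c = f(k) − (n+δ)·k gives f'(k) = n+δ, i.e. 0.33·3.15·k^(0.33−1) = 0.06, so k_gold = (0.33·3.15/0.06)^(1/0.67) ≈ 70.5937.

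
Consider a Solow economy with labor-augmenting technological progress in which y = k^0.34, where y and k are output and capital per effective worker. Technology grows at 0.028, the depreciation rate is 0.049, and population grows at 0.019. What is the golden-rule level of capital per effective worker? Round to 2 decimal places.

k_gold ≈ 6.79

The effective depreciation rate is n + g + δ = 0.019 + 0.028 + 0.049 = 0.096.
At the golden rule the marginal product of capital equals n+g+δ: 0.34·k^(0.34−1) = 0.096. Solving, k_gold = (0.34/0.096)^(1/0.66) ≈ 6.7941.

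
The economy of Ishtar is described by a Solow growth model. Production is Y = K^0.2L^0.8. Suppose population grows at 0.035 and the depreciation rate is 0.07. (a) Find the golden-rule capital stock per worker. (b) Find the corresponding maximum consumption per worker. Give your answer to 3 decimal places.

Capital per worker breaks even when investment replaces (n + δ)·k; here n + δ = 0.105.
At the golden rule the marginal product of capital equals n+δ: 0.2·k^(0.2−1) = 0.105. Solving, k_gold = (0.2/0.105)^(1/0.8) ≈ 2.2377.
y_gold = 2.2377^0.2 ≈ 1.1748; c_gold = y_gold − 0.105·k_gold ≈ 0.9398.

(a) k_gold ≈ 2.238; (b) c_gold ≈ 0.940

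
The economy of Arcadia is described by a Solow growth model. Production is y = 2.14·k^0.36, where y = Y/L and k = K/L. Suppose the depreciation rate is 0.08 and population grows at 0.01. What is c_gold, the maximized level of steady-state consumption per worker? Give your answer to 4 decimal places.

c_gold ≈ 4.5826

Break-even investment rate: n + δ = 0.01 + 0.08 = 0.09.
At the golden rule the marginal product of capital equals n+δ: 0.36·2.14·k^(0.36−1) = 0.09. Solving, k_gold = (0.36·2.14/0.09)^(1/0.64) ≈ 28.6411.
y_gold = 2.14·28.6411^0.36 ≈ 7.1603.
c_gold = y_gold − (n+δ)·k_gold = 7.1603 − 0.09·28.6411 ≈ 4.5826.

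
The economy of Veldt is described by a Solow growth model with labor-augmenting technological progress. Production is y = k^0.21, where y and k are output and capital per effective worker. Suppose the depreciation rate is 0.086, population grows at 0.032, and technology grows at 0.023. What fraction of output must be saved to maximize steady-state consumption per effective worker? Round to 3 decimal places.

The effective depreciation rate is n + g + δ = 0.032 + 0.023 + 0.086 = 0.141.
At the golden rule MPK = n+g+δ, and in any Cobb-Douglas steady state s = (n+g+δ)·k/y = MPK·k/y = capital's share 0.21.

s_gold = 0.210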